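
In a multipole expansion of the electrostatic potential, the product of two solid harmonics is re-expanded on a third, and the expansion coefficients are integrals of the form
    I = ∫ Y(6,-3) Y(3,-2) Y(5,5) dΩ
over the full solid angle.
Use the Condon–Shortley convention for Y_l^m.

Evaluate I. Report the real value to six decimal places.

0.088266

Rules hold: Σm=0, L=14 even, 3≤5≤9.
N = 13·7·11 = 1001
Δ = 4!·8!·2!/15! = 1/675675
Racah Σ t=1..3: t=1:−1/8640 t=2:+1/2304 t=3:−1/8640 = 7/34560
⇒ 3j(6 3 5; 0 0 0)² = 7/429, sgn -1
Racah Σ t=1..1: t=1:−1/483840 = -1/483840
⇒ 3j(6 3 5; -3 -2 5)² = 6/1001, sgn -1
4πI² = N·(3j₀)²·(3jₘ)² = 14/143
I = +1·√(0.0979021/4π) = 0.08826552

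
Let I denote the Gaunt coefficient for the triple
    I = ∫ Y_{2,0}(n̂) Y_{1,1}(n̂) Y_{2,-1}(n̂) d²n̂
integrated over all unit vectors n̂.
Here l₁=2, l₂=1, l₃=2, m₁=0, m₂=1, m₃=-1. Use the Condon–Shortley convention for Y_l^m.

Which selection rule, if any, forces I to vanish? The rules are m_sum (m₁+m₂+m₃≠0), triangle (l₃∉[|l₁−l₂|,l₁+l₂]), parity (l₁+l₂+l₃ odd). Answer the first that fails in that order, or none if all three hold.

m₁+m₂+m₃ = 0 + 1 − 1 = 0  ✓
triangle: |2−1|=1 ≤ l₃=2 ≤ 2+1=3  ✓
parity: l₁+l₂+l₃ = 5 is odd  ✗

parity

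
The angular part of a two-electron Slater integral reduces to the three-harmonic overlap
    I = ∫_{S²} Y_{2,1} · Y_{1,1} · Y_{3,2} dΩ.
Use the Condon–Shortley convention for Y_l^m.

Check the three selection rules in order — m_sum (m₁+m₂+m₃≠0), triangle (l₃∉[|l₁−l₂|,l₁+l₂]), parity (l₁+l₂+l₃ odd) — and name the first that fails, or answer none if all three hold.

m_sum

azimuthal sum: 1 + 1 + 2 = 4  ✗
1 ≤ 3 ≤ 3 (triangle on l)
L = 2 + 1 + 3 = 6 (even)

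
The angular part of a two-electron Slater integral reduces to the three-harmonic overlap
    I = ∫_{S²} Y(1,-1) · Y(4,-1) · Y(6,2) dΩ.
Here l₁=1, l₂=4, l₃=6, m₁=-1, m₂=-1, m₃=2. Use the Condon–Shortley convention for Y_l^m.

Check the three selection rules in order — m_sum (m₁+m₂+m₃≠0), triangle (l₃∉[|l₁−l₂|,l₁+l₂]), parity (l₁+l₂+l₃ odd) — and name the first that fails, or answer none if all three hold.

triangle

m₁+m₂+m₃ = -1 − 1 + 2 = 0  ✓
triangle: |1−4|=3 ≤ l₃=6 ≤ 1+4=5  ✗
parity: l₁+l₂+l₃ = 11 is odd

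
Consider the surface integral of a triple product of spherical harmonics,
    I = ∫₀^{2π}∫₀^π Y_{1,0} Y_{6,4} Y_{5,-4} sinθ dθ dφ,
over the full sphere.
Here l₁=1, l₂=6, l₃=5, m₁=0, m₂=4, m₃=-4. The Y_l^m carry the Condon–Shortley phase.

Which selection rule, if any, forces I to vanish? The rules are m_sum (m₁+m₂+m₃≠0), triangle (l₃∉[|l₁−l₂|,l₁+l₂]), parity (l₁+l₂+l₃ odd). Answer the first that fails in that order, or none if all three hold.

azimuthal sum: 0 + 4 − 4 = 0  ✓
5 ≤ 5 ≤ 7 (triangle on l)  ✓
L = 1 + 6 + 5 = 12 (even)  ✓

none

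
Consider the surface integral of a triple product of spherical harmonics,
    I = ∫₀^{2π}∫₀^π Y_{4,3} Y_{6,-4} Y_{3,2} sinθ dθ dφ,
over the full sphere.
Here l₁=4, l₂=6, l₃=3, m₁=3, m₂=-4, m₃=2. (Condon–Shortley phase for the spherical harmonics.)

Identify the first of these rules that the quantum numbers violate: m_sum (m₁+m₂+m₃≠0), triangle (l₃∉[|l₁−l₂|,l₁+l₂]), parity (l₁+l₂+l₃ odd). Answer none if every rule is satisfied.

m₁+m₂+m₃ = 3 − 4 + 2 = 1  ✗
triangle: |4−6|=2 ≤ l₃=3 ≤ 4+6=10
parity: l₁+l₂+l₃ = 13 is odd

m_sum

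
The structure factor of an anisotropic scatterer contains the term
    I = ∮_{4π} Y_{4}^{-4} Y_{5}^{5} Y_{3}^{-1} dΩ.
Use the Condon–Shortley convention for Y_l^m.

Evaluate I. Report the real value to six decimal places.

Rules hold: Σm=0, L=12 even, 1≤3≤9.
N = 9·11·7 = 693
Δ = 6!·2!·4!/13! = 1/180180
Racah Σ t=2..4: t=2:+1/576 t=3:−1/144 t=4:+1/576 = -1/288
⇒ 3j(4 5 3; 0 0 0)² = 20/1001, sgn +1
Racah Σ t=6..6: t=6:+1/34560 = 1/34560
⇒ 3j(4 5 3; -4 5 -1)² = 14/429, sgn +1
4πI² = N·(3j₀)²·(3jₘ)² = 840/1859
I = +1·√(0.451856/4π) = 0.18962475

0.189625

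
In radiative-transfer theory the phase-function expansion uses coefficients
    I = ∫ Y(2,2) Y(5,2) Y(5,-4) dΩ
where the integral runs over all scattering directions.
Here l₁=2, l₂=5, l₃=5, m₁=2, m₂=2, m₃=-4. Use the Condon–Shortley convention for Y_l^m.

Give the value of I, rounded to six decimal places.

-0.137240

m-sum 0 ✓  L=12 even ✓  3≤5≤7 ✓
Π(2lᵢ+1) = 5×11×11 = 605
triangle coeff Δ(2,5,5) = 1/38610
Σ_t [0,2]: t=0:+1/2880 t=1:−1/576 t=2:+1/2880 = -1/960
(3j)²=10/429 [(2 5 5; 0 0 0)], sign=+1
Σ_t [0,0]: t=0:+1/20160 = 1/20160
(3j)²=12/715 [(2 5 5; 2 2 -4)], sign=-1
⇒ 4πI² = 40/169
I = (-1)√(40/169/(4π)) = -0.13724032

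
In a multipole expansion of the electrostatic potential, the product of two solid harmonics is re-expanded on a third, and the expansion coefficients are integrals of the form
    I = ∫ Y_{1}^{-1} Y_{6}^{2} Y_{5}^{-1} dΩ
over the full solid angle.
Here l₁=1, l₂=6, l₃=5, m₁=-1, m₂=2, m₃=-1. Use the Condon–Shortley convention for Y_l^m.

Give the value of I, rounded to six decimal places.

0.216205

Checks pass: Σm=0; 12 even; l₃=5∈[5,7].
(2·1+1)(2·6+1)(2·5+1) = 429
Δ: 2! 0! 10! / 13! → 1/858
sum: t=1:−1/14400 = -1/14400
3j²(1 6 5; 0 0 0) = Δ·Π!·Σ² = 6/143  (sign +1)
sum: t=2:+1/34560 = 1/34560
3j²(1 6 5; -1 2 -1) = Δ·Π!·Σ² = 14/429  (sign +1)
combine: 4πI² = 429·6/143·14/429 = 84/143
take √, sign +1: I = 0.21620548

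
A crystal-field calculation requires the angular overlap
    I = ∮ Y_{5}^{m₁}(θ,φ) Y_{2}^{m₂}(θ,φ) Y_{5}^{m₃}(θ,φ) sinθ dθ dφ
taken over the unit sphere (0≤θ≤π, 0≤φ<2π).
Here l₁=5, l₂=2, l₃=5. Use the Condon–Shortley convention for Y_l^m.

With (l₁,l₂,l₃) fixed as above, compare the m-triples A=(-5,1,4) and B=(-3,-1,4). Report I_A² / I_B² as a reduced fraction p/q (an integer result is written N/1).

Shared (l₁,l₂,l₃)=(5,2,5): N and (l;000)² cancel in I_A²/I_B².
A: Δ = 2!·8!·2!/13! = 1/38610; Racah Σ t=2..2: t=2:+1/80640 = 1/80640; ⇒ 3j(5 2 5; -5 1 4)² = 9/286, sgn -1
B: Δ = 2!·8!·2!/13! = 1/38610; Racah Σ t=0..1: t=0:+1/80640 t=1:−1/10080 = -1/11520; ⇒ 3j(5 2 5; -3 -1 4)² = 49/1430, sgn +1
I_A²/I_B² = (9/286)/(49/1430) = 45/49

45/49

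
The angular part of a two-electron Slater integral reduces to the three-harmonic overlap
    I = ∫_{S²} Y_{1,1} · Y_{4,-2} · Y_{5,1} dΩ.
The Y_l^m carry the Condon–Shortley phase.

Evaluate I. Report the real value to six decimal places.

Rules hold: Σm=0, L=10 even, 3≤5≤5.
N = 3·9·11 = 297
Δ = 0!·2!·8!/11! = 1/495
Racah Σ t=0..0: t=0:+1/576 = 1/576
⇒ 3j(1 4 5; 0 0 0)² = 5/99, sgn -1
Racah Σ t=0..0: t=0:+1/2880 = 1/2880
⇒ 3j(1 4 5; 1 -2 1)² = 2/165, sgn +1
4πI² = N·(3j₀)²·(3jₘ)² = 2/11
I = -1·√(0.181818/4π) = -0.12028562

-0.120286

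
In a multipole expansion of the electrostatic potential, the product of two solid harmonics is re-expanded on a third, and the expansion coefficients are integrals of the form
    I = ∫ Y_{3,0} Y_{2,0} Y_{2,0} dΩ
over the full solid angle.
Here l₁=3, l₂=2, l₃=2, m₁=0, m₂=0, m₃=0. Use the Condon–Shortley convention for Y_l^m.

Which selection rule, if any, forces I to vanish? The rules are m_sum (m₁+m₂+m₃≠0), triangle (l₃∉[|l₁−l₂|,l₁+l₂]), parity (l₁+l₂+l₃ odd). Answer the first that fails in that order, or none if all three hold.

parity

Σmᵢ = 0  ✓
l₃∈[|l₁−l₂|,l₁+l₂]=[1,5], have l₃=2  ✓
Σlᵢ = 7 ⇒ odd  ✗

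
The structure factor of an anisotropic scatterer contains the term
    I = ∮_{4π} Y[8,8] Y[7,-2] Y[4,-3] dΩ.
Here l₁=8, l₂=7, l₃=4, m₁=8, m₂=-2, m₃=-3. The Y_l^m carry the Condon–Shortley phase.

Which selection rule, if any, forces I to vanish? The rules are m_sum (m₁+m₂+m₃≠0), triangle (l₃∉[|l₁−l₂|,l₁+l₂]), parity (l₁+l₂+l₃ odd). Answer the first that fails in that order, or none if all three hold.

m_sum

m₁+m₂+m₃ = 8 − 2 − 3 = 3  ✗
triangle: |8−7|=1 ≤ l₃=4 ≤ 8+7=15
parity: l₁+l₂+l₃ = 19 is odd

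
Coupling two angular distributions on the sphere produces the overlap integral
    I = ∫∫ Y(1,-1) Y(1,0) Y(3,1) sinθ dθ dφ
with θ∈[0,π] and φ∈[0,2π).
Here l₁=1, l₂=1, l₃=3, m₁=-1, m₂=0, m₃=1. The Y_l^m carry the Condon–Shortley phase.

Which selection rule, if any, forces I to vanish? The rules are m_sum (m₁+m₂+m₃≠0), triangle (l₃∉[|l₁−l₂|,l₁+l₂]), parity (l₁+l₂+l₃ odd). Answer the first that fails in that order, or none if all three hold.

Σmᵢ = 0  ✓
l₃∈[|l₁−l₂|,l₁+l₂]=[0,2], have l₃=3  ✗
Σlᵢ = 5 ⇒ odd

triangle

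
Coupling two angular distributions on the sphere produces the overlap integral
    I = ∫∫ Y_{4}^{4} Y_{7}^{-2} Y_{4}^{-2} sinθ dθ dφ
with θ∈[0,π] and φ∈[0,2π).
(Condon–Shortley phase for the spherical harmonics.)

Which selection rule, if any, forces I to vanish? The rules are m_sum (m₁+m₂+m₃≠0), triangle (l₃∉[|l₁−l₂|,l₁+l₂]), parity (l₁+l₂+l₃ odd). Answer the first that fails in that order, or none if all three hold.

m₁+m₂+m₃ = 4 − 2 − 2 = 0  ✓
triangle: |4−7|=3 ≤ l₃=4 ≤ 4+7=11  ✓
parity: l₁+l₂+l₃ = 15 is odd  ✗

parity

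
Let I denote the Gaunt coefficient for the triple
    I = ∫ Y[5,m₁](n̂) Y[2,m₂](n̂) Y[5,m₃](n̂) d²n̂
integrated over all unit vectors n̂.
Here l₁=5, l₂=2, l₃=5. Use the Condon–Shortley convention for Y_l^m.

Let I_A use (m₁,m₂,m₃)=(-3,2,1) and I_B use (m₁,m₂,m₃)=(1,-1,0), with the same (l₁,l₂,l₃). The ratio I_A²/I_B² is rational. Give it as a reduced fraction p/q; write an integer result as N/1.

112/5

l's match ⇒ only the (l;m) 3-j factors differ between A and B.
A: triangle coeff Δ(5,2,5) = 1/38610; Σ_t [2,2]: t=2:+1/5760 = 1/5760; (3j)²=56/2145 [(5 2 5; -3 2 1)], sign=+1
B: triangle coeff Δ(5,2,5) = 1/38610; Σ_t [0,1]: t=0:+1/1152 t=1:−1/1440 = 1/5760; (3j)²=1/858 [(5 2 5; 1 -1 0)], sign=-1
I_A²/I_B² = (56/2145)/(1/858) = 112/5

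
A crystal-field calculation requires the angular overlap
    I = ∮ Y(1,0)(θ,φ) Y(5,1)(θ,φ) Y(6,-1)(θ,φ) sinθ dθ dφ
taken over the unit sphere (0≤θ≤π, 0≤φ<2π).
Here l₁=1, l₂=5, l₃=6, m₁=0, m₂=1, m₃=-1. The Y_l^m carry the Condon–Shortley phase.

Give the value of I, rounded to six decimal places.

-0.241725

Checks pass: Σm=0; 12 even; l₃=6∈[4,6].
(2·1+1)(2·5+1)(2·6+1) = 429
Δ: 0! 2! 10! / 13! → 1/858
sum: t=0:+1/14400 = 1/14400
3j²(1 5 6; 0 0 0) = Δ·Π!·Σ² = 6/143  (sign +1)
sum: t=0:+1/17280 = 1/17280
3j²(1 5 6; 0 1 -1) = Δ·Π!·Σ² = 35/858  (sign -1)
combine: 4πI² = 429·6/143·35/858 = 105/143
take √, sign -1: I = -0.24172507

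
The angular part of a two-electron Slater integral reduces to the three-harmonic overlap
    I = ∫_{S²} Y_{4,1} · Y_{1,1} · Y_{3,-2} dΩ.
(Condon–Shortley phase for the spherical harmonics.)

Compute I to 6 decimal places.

-0.106622

m-sum 0 ✓  L=8 even ✓  3≤3≤5 ✓
Π(2lᵢ+1) = 9×3×7 = 189
triangle coeff Δ(4,1,3) = 1/252
Σ_t [1,1]: t=1:−1/36 = -1/36
(3j)²=4/63 [(4 1 3; 0 0 0)], sign=+1
Σ_t [2,2]: t=2:+1/240 = 1/240
(3j)²=1/84 [(4 1 3; 1 1 -2)], sign=-1
⇒ 4πI² = 1/7
I = (-1)√(1/7/(4π)) = -0.10662181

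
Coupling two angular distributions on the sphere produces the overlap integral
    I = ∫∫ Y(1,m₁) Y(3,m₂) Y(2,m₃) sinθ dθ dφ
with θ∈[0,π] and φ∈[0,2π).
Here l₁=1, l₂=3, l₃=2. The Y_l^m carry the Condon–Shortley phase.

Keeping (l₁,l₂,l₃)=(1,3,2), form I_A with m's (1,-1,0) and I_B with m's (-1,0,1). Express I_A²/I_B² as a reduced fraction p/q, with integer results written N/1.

Shared (l₁,l₂,l₃)=(1,3,2): N and (l;000)² cancel in I_A²/I_B².
A: Δ = 2!·0!·4!/7! = 1/105; Racah Σ t=0..0: t=0:+1/8 = 1/8; ⇒ 3j(1 3 2; 1 -1 0)² = 2/35, sgn +1
B: Δ = 2!·0!·4!/7! = 1/105; Racah Σ t=2..2: t=2:+1/12 = 1/12; ⇒ 3j(1 3 2; -1 0 1)² = 1/35, sgn -1
I_A²/I_B² = (2/35)/(1/35) = 2/1

2/1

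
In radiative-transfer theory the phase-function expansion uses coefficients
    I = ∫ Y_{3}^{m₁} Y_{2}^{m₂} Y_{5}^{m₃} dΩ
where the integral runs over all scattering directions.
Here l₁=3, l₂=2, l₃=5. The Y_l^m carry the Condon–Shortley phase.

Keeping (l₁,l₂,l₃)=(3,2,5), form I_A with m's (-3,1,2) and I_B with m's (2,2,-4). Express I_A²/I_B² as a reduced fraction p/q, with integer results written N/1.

1/18

Same 3,2,5: normalisation and zero-m 3j drop out of the ratio.
A: Δ: 0! 6! 4! / 11! → 1/2310; sum: t=0:+1/4320 = 1/4320; 3j²(3 2 5; -3 1 2) = Δ·Π!·Σ² = 1/330  (sign -1)
B: Δ: 0! 6! 4! / 11! → 1/2310; sum: t=0:+1/2880 = 1/2880; 3j²(3 2 5; 2 2 -4) = Δ·Π!·Σ² = 3/55  (sign -1)
I_A²/I_B² = (1/330)/(3/55) = 1/18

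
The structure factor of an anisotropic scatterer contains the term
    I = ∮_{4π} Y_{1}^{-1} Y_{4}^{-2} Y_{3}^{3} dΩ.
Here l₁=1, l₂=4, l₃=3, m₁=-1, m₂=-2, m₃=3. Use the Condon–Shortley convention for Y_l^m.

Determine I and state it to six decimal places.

m-sum 0 ✓  L=8 even ✓  3≤3≤5 ✓
Π(2lᵢ+1) = 3×9×7 = 189
triangle coeff Δ(1,4,3) = 1/252
Σ_t [1,1]: t=1:−1/36 = -1/36
(3j)²=4/63 [(1 4 3; 0 0 0)], sign=+1
Σ_t [2,2]: t=2:+1/1440 = 1/1440
(3j)²=1/252 [(1 4 3; -1 -2 3)], sign=+1
⇒ 4πI² = 1/21
I = (+1)√(1/21/(4π)) = 0.06155813

0.061558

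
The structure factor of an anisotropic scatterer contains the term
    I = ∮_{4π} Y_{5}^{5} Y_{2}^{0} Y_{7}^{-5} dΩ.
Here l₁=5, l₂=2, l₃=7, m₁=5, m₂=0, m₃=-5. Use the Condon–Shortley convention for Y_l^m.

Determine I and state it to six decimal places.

Checks pass: Σm=0; 14 even; l₃=7∈[3,7].
(2·5+1)(2·2+1)(2·7+1) = 825
Δ: 0! 10! 4! / 15! → 1/15015
sum: t=0:+1/57600 = 1/57600
3j²(5 2 7; 0 0 0) = Δ·Π!·Σ² = 21/715  (sign -1)
sum: t=0:+1/14515200 = 1/14515200
3j²(5 2 7; 5 0 -5) = Δ·Π!·Σ² = 2/455  (sign +1)
combine: 4πI² = 825·21/715·2/455 = 18/169
take √, sign -1: I = -0.09206360

-0.092064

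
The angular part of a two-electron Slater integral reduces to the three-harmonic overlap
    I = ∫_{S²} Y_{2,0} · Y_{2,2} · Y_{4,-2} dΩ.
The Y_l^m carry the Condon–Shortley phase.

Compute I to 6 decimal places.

Rules hold: Σm=0, L=8 even, 0≤4≤4.
N = 5·5·9 = 225
Δ = 0!·4!·4!/9! = 1/630
Racah Σ t=0..0: t=0:+1/16 = 1/16
⇒ 3j(2 2 4; 0 0 0)² = 2/35, sgn +1
Racah Σ t=0..0: t=0:+1/96 = 1/96
⇒ 3j(2 2 4; 0 2 -2)² = 1/42, sgn +1
4πI² = N·(3j₀)²·(3jₘ)² = 15/49
I = +1·√(0.306122/4π) = 0.15607835

0.156078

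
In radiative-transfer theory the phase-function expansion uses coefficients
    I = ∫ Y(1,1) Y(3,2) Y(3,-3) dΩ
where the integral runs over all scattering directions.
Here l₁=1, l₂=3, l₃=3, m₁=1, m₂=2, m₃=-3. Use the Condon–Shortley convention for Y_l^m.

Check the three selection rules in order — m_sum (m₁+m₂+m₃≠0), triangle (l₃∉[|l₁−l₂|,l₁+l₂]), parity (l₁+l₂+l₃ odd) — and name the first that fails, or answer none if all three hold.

azimuthal sum: 1 + 2 − 3 = 0  ✓
2 ≤ 3 ≤ 4 (triangle on l)  ✓
L = 1 + 3 + 3 = 7 (odd)  ✗

parity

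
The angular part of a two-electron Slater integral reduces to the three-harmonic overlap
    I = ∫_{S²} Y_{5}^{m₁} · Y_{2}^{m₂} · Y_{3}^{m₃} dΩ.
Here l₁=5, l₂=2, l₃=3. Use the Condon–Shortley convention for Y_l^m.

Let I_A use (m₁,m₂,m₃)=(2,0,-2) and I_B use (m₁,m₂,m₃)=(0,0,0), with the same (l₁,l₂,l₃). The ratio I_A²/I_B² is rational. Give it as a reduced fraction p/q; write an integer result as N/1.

63/100

l's match ⇒ only the (l;m) 3-j factors differ between A and B.
A: triangle coeff Δ(5,2,3) = 1/2310; Σ_t [2,2]: t=2:+1/480 = 1/480; (3j)²=3/110 [(5 2 3; 2 0 -2)], sign=-1
B: triangle coeff Δ(5,2,3) = 1/2310; Σ_t [2,2]: t=2:+1/144 = 1/144; (3j)²=10/231 [(5 2 3; 0 0 0)], sign=-1
I_A²/I_B² = (3/110)/(10/231) = 63/100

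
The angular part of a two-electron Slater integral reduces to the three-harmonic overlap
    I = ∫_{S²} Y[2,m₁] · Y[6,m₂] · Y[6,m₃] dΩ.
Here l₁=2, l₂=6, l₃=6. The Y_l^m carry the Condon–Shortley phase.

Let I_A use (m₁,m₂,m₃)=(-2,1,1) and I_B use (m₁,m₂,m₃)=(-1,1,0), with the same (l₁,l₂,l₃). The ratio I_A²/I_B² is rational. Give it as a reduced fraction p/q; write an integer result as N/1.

42/1

l's match ⇒ only the (l;m) 3-j factors differ between A and B.
A: triangle coeff Δ(2,6,6) = 1/90090; Σ_t [2,2]: t=2:+1/57600 = 1/57600; (3j)²=21/715 [(2 6 6; -2 1 1)], sign=-1
B: triangle coeff Δ(2,6,6) = 1/90090; Σ_t [1,2]: t=1:−1/34560 t=2:+1/28800 = 1/172800; (3j)²=1/1430 [(2 6 6; -1 1 0)], sign=+1
I_A²/I_B² = (21/715)/(1/1430) = 42/1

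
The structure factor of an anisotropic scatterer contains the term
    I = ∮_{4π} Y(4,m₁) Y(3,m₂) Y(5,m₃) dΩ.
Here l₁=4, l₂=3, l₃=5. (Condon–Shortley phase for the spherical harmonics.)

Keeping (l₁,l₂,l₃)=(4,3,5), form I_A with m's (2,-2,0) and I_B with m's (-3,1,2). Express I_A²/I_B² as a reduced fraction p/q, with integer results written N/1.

Shared (l₁,l₂,l₃)=(4,3,5): N and (l;000)² cancel in I_A²/I_B².
A: Δ = 2!·6!·4!/13! = 1/180180; Racah Σ t=0..1: t=0:+1/576 t=1:−1/2880 = 1/720; ⇒ 3j(4 3 5; 2 -2 0)² = 80/3003, sgn -1
B: Δ = 2!·6!·4!/13! = 1/180180; Racah Σ t=1..2: t=1:−1/4320 t=2:+1/960 = 7/8640; ⇒ 3j(4 3 5; -3 1 2)² = 343/12870, sgn -1
I_A²/I_B² = (80/3003)/(343/12870) = 2400/2401

2400/2401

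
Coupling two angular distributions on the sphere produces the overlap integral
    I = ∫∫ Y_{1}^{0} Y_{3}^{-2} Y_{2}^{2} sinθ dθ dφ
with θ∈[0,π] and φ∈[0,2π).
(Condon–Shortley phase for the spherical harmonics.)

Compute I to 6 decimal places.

Rules hold: Σm=0, L=6 even, 2≤2≤4.
N = 3·7·5 = 105
Δ = 2!·0!·4!/7! = 1/105
Racah Σ t=1..1: t=1:−1/4 = -1/4
⇒ 3j(1 3 2; 0 0 0)² = 3/35, sgn -1
Racah Σ t=1..1: t=1:−1/24 = -1/24
⇒ 3j(1 3 2; 0 -2 2)² = 1/21, sgn -1
4πI² = N·(3j₀)²·(3jₘ)² = 3/7
I = +1·√(0.428571/4π) = 0.18467439

0.184674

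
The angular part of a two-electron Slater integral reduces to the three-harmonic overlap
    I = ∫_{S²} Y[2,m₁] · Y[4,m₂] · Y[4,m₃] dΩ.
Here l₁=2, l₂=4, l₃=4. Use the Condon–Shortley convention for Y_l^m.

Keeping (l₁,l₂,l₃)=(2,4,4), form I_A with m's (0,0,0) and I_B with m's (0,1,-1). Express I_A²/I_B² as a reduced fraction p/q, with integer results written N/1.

400/289

Same 2,4,4: normalisation and zero-m 3j drop out of the ratio.
A: Δ: 2! 2! 6! / 11! → 1/13860; sum: t=0:+1/192 t=1:−1/36 t=2:+1/192 = -5/288; 3j²(2 4 4; 0 0 0) = Δ·Π!·Σ² = 20/693  (sign -1)
B: Δ: 2! 2! 6! / 11! → 1/13860; sum: t=0:+1/480 t=1:−1/48 t=2:+1/144 = -17/1440; 3j²(2 4 4; 0 1 -1) = Δ·Π!·Σ² = 289/13860  (sign +1)
I_A²/I_B² = (20/693)/(289/13860) = 400/289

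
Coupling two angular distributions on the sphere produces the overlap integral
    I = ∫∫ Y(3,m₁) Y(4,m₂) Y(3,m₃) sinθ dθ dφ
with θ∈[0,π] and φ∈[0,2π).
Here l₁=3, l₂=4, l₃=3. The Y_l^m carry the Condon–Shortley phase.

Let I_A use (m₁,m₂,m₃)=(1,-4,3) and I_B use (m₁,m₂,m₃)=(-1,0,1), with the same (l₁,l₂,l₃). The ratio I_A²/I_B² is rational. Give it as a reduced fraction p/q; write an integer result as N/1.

l's match ⇒ only the (l;m) 3-j factors differ between A and B.
A: triangle coeff Δ(3,4,3) = 1/34650; Σ_t [0,0]: t=0:+1/1152 = 1/1152; (3j)²=1/33 [(3 4 3; 1 -4 3)], sign=+1
B: triangle coeff Δ(3,4,3) = 1/34650; Σ_t [2,4]: t=2:+1/32 t=3:−1/36 t=4:+1/1152 = 5/1152; (3j)²=1/1386 [(3 4 3; -1 0 1)], sign=+1
I_A²/I_B² = (1/33)/(1/1386) = 42/1

42/1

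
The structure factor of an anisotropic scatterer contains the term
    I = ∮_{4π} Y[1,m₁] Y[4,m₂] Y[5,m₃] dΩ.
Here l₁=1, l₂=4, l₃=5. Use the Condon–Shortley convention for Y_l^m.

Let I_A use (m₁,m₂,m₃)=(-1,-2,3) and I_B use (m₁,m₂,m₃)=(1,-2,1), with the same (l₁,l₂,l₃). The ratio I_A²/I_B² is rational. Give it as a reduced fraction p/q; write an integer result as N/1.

14/3

Shared (l₁,l₂,l₃)=(1,4,5): N and (l;000)² cancel in I_A²/I_B².
A: Δ = 0!·2!·8!/11! = 1/495; Racah Σ t=0..0: t=0:+1/2880 = 1/2880; ⇒ 3j(1 4 5; -1 -2 3)² = 28/495, sgn +1
B: Δ = 0!·2!·8!/11! = 1/495; Racah Σ t=0..0: t=0:+1/2880 = 1/2880; ⇒ 3j(1 4 5; 1 -2 1)² = 2/165, sgn +1
I_A²/I_B² = (28/495)/(2/165) = 14/3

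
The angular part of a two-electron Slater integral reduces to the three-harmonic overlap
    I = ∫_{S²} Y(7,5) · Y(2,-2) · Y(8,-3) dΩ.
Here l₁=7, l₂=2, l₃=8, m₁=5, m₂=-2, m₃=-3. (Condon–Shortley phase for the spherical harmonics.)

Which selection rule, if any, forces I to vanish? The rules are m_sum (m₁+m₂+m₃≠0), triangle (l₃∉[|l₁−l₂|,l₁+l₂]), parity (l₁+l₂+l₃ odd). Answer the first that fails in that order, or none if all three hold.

parity

azimuthal sum: 5 − 2 − 3 = 0  ✓
5 ≤ 8 ≤ 9 (triangle on l)  ✓
L = 7 + 2 + 8 = 17 (odd)  ✗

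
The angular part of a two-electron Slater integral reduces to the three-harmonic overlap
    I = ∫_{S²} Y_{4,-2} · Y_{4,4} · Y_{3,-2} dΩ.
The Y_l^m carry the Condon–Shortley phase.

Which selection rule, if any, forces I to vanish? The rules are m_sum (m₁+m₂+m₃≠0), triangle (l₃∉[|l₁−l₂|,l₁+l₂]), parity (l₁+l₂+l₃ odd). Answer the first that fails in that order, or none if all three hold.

parity

azimuthal sum: -2 + 4 − 2 = 0  ✓
0 ≤ 3 ≤ 8 (triangle on l)  ✓
L = 4 + 4 + 3 = 11 (odd)  ✗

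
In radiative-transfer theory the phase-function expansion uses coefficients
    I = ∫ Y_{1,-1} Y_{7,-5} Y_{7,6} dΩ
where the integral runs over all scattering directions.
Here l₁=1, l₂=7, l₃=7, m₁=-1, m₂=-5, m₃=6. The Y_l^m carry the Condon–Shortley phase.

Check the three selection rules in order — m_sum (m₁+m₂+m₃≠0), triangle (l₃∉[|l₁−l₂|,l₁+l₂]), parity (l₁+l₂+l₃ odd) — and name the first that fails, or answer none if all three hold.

parity

azimuthal sum: -1 − 5 + 6 = 0  ✓
6 ≤ 7 ≤ 8 (triangle on l)  ✓
L = 1 + 7 + 7 = 15 (odd)  ✗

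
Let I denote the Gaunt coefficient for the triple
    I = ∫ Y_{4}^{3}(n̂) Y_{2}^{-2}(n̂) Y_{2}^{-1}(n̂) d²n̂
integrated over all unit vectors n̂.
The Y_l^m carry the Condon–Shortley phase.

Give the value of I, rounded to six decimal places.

Rules hold: Σm=0, L=8 even, 2≤2≤6.
N = 9·5·5 = 225
Δ = 4!·4!·0!/9! = 1/630
Racah Σ t=2..2: t=2:+1/16 = 1/16
⇒ 3j(4 2 2; 0 0 0)² = 2/35, sgn +1
Racah Σ t=0..0: t=0:+1/144 = 1/144
⇒ 3j(4 2 2; 3 -2 -1)² = 1/18, sgn -1
4πI² = N·(3j₀)²·(3jₘ)² = 5/7
I = -1·√(0.714286/4π) = -0.23841361

-0.238414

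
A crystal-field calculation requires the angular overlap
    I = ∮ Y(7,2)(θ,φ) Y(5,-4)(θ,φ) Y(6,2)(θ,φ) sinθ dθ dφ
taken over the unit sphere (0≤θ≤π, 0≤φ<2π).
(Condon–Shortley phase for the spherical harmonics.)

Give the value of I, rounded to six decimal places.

0.103719

Checks pass: Σm=0; 18 even; l₃=6∈[2,12].
(2·7+1)(2·5+1)(2·6+1) = 2145
Δ: 6! 8! 4! / 19! → 1/174594420
sum: t=1:−1/4147200 t=2:+1/207360 t=3:−1/82944 t=4:+1/207360 t=5:−1/4147200 = -1/345600
3j²(7 5 6; 0 0 0) = Δ·Π!·Σ² = 420/46189  (sign -1)
sum: t=0:+1/3110400 t=1:−1/1658880 = -7/24883200
3j²(7 5 6; 2 -4 2) = Δ·Π!·Σ² = 4802/692835  (sign -1)
combine: 4πI² = 2145·420/46189·4802/692835 = 2016840/14919047
take √, sign +1: I = 0.10371946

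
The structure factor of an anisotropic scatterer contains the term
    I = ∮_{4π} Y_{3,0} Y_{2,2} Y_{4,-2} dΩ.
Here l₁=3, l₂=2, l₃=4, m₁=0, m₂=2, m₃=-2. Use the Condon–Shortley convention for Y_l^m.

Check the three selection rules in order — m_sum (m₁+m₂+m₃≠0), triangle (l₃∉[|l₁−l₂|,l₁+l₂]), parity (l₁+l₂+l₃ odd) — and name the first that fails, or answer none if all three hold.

parity

azimuthal sum: 0 + 2 − 2 = 0  ✓
1 ≤ 4 ≤ 5 (triangle on l)  ✓
L = 3 + 2 + 4 = 9 (odd)  ✗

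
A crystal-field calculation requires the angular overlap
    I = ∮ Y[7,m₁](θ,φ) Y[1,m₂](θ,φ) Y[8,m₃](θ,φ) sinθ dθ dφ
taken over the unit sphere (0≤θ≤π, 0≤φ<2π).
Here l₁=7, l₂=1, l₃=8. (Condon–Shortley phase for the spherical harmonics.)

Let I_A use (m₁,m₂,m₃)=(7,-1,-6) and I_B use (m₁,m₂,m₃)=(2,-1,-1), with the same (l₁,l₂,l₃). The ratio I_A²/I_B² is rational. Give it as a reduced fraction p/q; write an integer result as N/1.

1/21

l's match ⇒ only the (l;m) 3-j factors differ between A and B.
A: triangle coeff Δ(7,1,8) = 1/2040; Σ_t [0,0]: t=0:+1/174356582400 = 1/174356582400; (3j)²=1/2040 [(7 1 8; 7 -1 -6)], sign=+1
B: triangle coeff Δ(7,1,8) = 1/2040; Σ_t [0,0]: t=0:+1/87091200 = 1/87091200; (3j)²=7/680 [(7 1 8; 2 -1 -1)], sign=-1
I_A²/I_B² = (1/2040)/(7/680) = 1/21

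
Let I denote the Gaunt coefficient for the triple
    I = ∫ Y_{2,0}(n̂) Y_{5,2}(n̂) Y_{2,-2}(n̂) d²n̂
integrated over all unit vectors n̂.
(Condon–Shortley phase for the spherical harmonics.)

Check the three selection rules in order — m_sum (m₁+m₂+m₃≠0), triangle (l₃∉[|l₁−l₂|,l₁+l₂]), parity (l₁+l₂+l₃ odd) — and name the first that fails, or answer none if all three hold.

triangle

Σmᵢ = 0  ✓
l₃∈[|l₁−l₂|,l₁+l₂]=[3,7], have l₃=2  ✗
Σlᵢ = 9 ⇒ odd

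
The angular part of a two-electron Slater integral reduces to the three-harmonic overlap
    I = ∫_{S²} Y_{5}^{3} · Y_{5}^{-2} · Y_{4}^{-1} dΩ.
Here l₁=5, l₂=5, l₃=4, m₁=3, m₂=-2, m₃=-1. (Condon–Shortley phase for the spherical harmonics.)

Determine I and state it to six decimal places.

Rules hold: Σm=0, L=14 even, 0≤4≤10.
N = 11·11·9 = 1089
Δ = 6!·4!·4!/15! = 1/3153150
Racah Σ t=1..5: t=1:−1/69120 t=2:+1/1728 t=3:−1/576 t=4:+1/1728 t=5:−1/69120 = -7/11520
⇒ 3j(5 5 4; 0 0 0)² = 2/143, sgn -1
Racah Σ t=0..2: t=0:+1/17280 t=1:−1/2880 t=2:+1/6912 = -1/6912
⇒ 3j(5 5 4; 3 -2 -1)² = 5/429, sgn +1
4πI² = N·(3j₀)²·(3jₘ)² = 30/169
I = -1·√(0.177515/4π) = -0.11885360

-0.118854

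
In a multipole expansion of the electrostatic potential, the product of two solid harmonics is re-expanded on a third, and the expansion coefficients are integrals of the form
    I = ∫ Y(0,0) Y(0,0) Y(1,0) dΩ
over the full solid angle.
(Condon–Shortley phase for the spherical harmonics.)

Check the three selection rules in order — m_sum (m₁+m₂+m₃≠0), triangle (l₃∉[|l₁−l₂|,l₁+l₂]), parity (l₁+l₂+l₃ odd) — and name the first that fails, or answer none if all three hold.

Σmᵢ = 0  ✓
l₃∈[|l₁−l₂|,l₁+l₂]=[0,0], have l₃=1  ✗
Σlᵢ = 1 ⇒ odd

triangle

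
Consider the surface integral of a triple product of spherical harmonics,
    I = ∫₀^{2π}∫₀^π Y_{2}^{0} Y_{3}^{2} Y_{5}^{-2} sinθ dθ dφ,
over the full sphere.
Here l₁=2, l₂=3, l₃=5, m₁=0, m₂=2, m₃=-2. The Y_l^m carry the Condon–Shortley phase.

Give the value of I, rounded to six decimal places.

Checks pass: Σm=0; 10 even; l₃=5∈[1,5].
(2·2+1)(2·3+1)(2·5+1) = 385
Δ: 0! 4! 6! / 11! → 1/2310
sum: t=0:+1/144 = 1/144
3j²(2 3 5; 0 0 0) = Δ·Π!·Σ² = 10/231  (sign -1)
sum: t=0:+1/480 = 1/480
3j²(2 3 5; 0 2 -2) = Δ·Π!·Σ² = 3/110  (sign -1)
combine: 4πI² = 385·10/231·3/110 = 5/11
take √, sign +1: I = 0.19018827

0.190188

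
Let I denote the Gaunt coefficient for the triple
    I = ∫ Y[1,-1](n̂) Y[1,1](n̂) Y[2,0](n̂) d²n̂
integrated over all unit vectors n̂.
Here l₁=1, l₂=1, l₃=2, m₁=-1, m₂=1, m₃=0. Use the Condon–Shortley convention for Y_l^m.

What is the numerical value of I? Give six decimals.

0.126157

Rules hold: Σm=0, L=4 even, 0≤2≤2.
N = 3·3·5 = 45
Δ = 0!·2!·2!/5! = 1/30
Racah Σ t=0..0: t=0:+1/1 = 1/1
⇒ 3j(1 1 2; 0 0 0)² = 2/15, sgn +1
Racah Σ t=0..0: t=0:+1/4 = 1/4
⇒ 3j(1 1 2; -1 1 0)² = 1/30, sgn +1
4πI² = N·(3j₀)²·(3jₘ)² = 1/5
I = +1·√(0.2/4π) = 0.12615663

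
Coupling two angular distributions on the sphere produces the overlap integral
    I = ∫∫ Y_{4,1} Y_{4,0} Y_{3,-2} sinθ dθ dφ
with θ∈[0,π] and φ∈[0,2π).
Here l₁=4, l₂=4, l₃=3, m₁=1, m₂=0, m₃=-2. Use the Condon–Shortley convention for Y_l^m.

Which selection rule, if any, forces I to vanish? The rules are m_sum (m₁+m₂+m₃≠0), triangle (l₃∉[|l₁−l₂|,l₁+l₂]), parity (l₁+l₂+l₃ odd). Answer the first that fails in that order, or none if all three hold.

m_sum

azimuthal sum: 1 + 0 − 2 = -1  ✗
0 ≤ 3 ≤ 8 (triangle on l)
L = 4 + 4 + 3 = 11 (odd)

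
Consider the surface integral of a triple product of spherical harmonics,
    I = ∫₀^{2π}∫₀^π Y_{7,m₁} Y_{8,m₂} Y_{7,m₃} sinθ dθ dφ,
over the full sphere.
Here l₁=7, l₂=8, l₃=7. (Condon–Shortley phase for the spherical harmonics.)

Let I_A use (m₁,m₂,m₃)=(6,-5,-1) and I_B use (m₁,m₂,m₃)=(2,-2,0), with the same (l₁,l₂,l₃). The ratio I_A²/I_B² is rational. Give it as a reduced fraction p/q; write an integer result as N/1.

Same 7,8,7: normalisation and zero-m 3j drop out of the ratio.
A: Δ: 8! 6! 8! / 23! → 1/22086194130; sum: t=0:+1/3483648000 t=1:−1/5225472000 = 1/10450944000; 3j²(7 8 7; 6 -5 -1) = Δ·Π!·Σ² = 104/37145  (sign +1)
B: Δ: 8! 6! 8! / 23! → 1/22086194130; sum: t=0:+1/6967296000 t=1:−1/174182400 t=2:+1/29859840 t=3:−1/24883200 t=4:+1/99532800 t=5:−1/2612736000 = -11/4180377600; 3j²(7 8 7; 2 -2 0) = Δ·Π!·Σ² = 175/193154  (sign +1)
I_A²/I_B² = (104/37145)/(175/193154) = 2704/875

2704/875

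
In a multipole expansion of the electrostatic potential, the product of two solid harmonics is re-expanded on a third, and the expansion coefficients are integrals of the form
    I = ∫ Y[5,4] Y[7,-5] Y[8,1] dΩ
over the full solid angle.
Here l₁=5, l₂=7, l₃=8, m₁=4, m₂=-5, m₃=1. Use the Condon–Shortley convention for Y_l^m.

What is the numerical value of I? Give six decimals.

-0.135147

Checks pass: Σm=0; 20 even; l₃=8∈[2,12].
(2·5+1)(2·7+1)(2·8+1) = 2805
Δ: 4! 6! 10! / 21! → 1/814773960
sum: t=0:+1/87091200 t=1:−1/4976640 t=2:+1/2073600 t=3:−1/4976640 t=4:+1/87091200 = 1/9676800
3j²(5 7 8; 0 0 0) = Δ·Π!·Σ² = 360/46189  (sign +1)
sum: t=0:+1/232243200 t=1:−1/1567641600 = 23/6270566400
3j²(5 7 8; 4 -5 1) = Δ·Π!·Σ² = 529/50388  (sign -1)
combine: 4πI² = 2805·360/46189·529/50388 = 238050/1037153
take √, sign -1: I = -0.13514742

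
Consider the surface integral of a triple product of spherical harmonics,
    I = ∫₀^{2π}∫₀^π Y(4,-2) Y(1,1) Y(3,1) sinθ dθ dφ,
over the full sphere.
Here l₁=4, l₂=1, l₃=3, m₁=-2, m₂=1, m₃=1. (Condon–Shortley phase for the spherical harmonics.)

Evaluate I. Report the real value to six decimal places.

0.238414

m-sum 0 ✓  L=8 even ✓  3≤3≤5 ✓
Π(2lᵢ+1) = 9×3×7 = 189
triangle coeff Δ(4,1,3) = 1/252
Σ_t [1,1]: t=1:−1/36 = -1/36
(3j)²=4/63 [(4 1 3; 0 0 0)], sign=+1
Σ_t [2,2]: t=2:+1/96 = 1/96
(3j)²=5/84 [(4 1 3; -2 1 1)], sign=+1
⇒ 4πI² = 5/7
I = (+1)√(5/7/(4π)) = 0.23841361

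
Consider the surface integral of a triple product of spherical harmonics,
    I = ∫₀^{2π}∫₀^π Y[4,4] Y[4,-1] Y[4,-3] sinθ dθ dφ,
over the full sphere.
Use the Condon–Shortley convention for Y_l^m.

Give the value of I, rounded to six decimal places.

-0.168431

Rules hold: Σm=0, L=12 even, 0≤4≤8.
N = 9·9·9 = 729
Δ = 4!·4!·4!/13! = 1/450450
Racah Σ t=0..4: t=0:+1/13824 t=1:−1/216 t=2:+1/64 t=3:−1/216 t=4:+1/13824 = 5/768
⇒ 3j(4 4 4; 0 0 0)² = 18/1001, sgn +1
Racah Σ t=0..0: t=0:+1/3456 = 1/3456
⇒ 3j(4 4 4; 4 -1 -3)² = 35/1287, sgn -1
4πI² = N·(3j₀)²·(3jₘ)² = 7290/20449
I = -1·√(0.356497/4π) = -0.16843130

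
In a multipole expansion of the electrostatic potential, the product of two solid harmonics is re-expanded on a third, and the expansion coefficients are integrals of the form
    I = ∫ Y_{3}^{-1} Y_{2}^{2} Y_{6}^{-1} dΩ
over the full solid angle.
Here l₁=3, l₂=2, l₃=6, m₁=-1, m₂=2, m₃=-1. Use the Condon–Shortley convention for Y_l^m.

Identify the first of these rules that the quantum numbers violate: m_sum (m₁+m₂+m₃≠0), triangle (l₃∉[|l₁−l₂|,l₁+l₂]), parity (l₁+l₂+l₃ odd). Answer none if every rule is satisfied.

triangle

Σmᵢ = 0  ✓
l₃∈[|l₁−l₂|,l₁+l₂]=[1,5], have l₃=6  ✗
Σlᵢ = 11 ⇒ odd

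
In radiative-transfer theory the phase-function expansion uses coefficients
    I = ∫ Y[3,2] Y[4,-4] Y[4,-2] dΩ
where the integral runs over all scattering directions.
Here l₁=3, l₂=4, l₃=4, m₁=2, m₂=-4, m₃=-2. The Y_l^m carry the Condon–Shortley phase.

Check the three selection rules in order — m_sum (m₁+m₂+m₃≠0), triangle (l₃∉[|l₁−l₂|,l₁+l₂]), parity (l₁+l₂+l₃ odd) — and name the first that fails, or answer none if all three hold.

azimuthal sum: 2 − 4 − 2 = -4  ✗
1 ≤ 4 ≤ 7 (triangle on l)
L = 3 + 4 + 4 = 11 (odd)

m_sum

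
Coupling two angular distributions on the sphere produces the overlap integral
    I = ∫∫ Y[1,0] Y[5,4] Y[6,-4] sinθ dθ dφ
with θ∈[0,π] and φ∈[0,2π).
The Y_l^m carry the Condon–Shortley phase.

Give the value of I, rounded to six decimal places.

0.182727

Checks pass: Σm=0; 12 even; l₃=6∈[4,6].
(2·1+1)(2·5+1)(2·6+1) = 429
Δ: 0! 2! 10! / 13! → 1/858
sum: t=0:+1/14400 = 1/14400
3j²(1 5 6; 0 0 0) = Δ·Π!·Σ² = 6/143  (sign +1)
sum: t=0:+1/362880 = 1/362880
3j²(1 5 6; 0 4 -4) = Δ·Π!·Σ² = 10/429  (sign +1)
combine: 4πI² = 429·6/143·10/429 = 60/143
take √, sign +1: I = 0.18272698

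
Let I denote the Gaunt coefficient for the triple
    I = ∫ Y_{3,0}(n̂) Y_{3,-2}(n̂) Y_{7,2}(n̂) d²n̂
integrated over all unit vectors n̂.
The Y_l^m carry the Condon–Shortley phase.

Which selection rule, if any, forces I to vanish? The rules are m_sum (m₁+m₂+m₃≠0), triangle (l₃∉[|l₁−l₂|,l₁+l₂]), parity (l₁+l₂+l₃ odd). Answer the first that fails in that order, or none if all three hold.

triangle

m₁+m₂+m₃ = 0 − 2 + 2 = 0  ✓
triangle: |3−3|=0 ≤ l₃=7 ≤ 3+3=6  ✗
parity: l₁+l₂+l₃ = 13 is odd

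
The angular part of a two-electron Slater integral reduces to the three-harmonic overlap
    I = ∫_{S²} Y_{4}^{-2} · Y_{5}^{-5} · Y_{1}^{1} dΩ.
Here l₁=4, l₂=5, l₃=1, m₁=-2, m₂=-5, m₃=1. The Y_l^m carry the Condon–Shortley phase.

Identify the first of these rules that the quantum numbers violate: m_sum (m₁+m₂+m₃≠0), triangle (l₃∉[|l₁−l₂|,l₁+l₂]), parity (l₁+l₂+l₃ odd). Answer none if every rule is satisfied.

m₁+m₂+m₃ = -2 − 5 + 1 = -6  ✗
triangle: |4−5|=1 ≤ l₃=1 ≤ 4+5=9
parity: l₁+l₂+l₃ = 10 is even

m_sum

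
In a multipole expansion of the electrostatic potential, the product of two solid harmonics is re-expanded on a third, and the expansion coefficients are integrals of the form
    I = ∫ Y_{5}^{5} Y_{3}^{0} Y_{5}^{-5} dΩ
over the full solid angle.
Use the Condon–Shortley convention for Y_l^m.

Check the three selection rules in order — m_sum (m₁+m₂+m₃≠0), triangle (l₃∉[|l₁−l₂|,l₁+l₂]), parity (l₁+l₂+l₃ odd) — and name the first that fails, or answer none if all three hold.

Σmᵢ = 0  ✓
l₃∈[|l₁−l₂|,l₁+l₂]=[2,8], have l₃=5  ✓
Σlᵢ = 13 ⇒ odd  ✗

parity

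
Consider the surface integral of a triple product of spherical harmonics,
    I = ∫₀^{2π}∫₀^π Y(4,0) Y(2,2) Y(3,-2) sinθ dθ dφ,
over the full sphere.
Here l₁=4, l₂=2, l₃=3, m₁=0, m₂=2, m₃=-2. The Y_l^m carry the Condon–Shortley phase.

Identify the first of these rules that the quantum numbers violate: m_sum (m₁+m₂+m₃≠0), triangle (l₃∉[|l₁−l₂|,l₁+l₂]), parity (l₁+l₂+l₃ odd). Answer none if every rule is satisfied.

azimuthal sum: 0 + 2 − 2 = 0  ✓
2 ≤ 3 ≤ 6 (triangle on l)  ✓
L = 4 + 2 + 3 = 9 (odd)  ✗

parity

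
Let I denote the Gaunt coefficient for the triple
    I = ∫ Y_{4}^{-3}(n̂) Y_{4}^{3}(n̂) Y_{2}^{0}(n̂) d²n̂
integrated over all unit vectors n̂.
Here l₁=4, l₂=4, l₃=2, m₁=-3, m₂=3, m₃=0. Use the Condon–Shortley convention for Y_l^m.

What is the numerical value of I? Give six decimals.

0.057344

Checks pass: Σm=0; 10 even; l₃=2∈[0,8].
(2·4+1)(2·4+1)(2·2+1) = 405
Δ: 6! 2! 2! / 11! → 1/13860
sum: t=2:+1/192 t=3:−1/36 t=4:+1/192 = -5/288
3j²(4 4 2; 0 0 0) = Δ·Π!·Σ² = 20/693  (sign -1)
sum: t=5:−1/480 t=6:+1/720 = -1/1440
3j²(4 4 2; -3 3 0) = Δ·Π!·Σ² = 7/1980  (sign -1)
combine: 4πI² = 405·20/693·7/1980 = 5/121
take √, sign +1: I = 0.05734392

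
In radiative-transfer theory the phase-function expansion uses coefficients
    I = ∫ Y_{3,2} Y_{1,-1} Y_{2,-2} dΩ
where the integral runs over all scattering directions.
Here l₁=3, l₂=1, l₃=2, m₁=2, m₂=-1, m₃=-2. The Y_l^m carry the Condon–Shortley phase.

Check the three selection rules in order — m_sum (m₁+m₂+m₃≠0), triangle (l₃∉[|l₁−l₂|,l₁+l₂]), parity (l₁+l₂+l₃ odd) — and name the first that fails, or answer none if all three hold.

azimuthal sum: 2 − 1 − 2 = -1  ✗
2 ≤ 2 ≤ 4 (triangle on l)
L = 3 + 1 + 2 = 6 (even)

m_sum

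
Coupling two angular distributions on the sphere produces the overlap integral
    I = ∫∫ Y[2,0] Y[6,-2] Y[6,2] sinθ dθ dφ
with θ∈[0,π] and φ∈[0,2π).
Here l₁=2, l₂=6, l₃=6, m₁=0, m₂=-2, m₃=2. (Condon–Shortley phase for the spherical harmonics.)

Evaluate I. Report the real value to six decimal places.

0.114688

m-sum 0 ✓  L=14 even ✓  4≤6≤8 ✓
Π(2lᵢ+1) = 5×13×13 = 845
triangle coeff Δ(2,6,6) = 1/90090
Σ_t [0,2]: t=0:+1/69120 t=1:−1/14400 t=2:+1/69120 = -7/172800
(3j)²=14/715 [(2 6 6; 0 0 0)], sign=-1
Σ_t [0,2]: t=0:+1/69120 t=1:−1/30240 t=2:+1/322560 = -1/64512
(3j)²=10/1001 [(2 6 6; 0 -2 2)], sign=-1
⇒ 4πI² = 20/121
I = (+1)√(20/121/(4π)) = 0.11468784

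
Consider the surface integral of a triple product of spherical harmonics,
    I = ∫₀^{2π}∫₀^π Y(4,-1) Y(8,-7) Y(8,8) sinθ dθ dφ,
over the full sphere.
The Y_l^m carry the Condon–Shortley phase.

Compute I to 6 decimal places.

-0.199195

Checks pass: Σm=0; 20 even; l₃=8∈[4,12].
(2·4+1)(2·8+1)(2·8+1) = 2601
Δ: 4! 4! 12! / 21! → 1/185175900
sum: t=0:+1/557383680 t=1:−1/21772800 t=2:+1/8294400 t=3:−1/21772800 t=4:+1/557383680 = 1/30965760
3j²(4 8 8; 0 0 0) = Δ·Π!·Σ² = 36/4199  (sign +1)
sum: t=1:−1/68976230400 = -1/68976230400
3j²(4 8 8; -1 -7 8) = Δ·Π!·Σ² = 65/2907  (sign -1)
combine: 4πI² = 2601·36/4199·65/2907 = 180/361
take √, sign -1: I = -0.19919467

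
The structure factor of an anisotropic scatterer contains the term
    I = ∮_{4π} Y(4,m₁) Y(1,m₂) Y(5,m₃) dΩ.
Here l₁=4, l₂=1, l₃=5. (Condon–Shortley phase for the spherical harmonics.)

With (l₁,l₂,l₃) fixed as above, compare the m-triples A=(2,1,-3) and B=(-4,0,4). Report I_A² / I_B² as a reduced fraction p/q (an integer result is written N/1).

28/9

l's match ⇒ only the (l;m) 3-j factors differ between A and B.
A: triangle coeff Δ(4,1,5) = 1/495; Σ_t [0,0]: t=0:+1/2880 = 1/2880; (3j)²=28/495 [(4 1 5; 2 1 -3)], sign=+1
B: triangle coeff Δ(4,1,5) = 1/495; Σ_t [0,0]: t=0:+1/40320 = 1/40320; (3j)²=1/55 [(4 1 5; -4 0 4)], sign=-1
I_A²/I_B² = (28/495)/(1/55) = 28/9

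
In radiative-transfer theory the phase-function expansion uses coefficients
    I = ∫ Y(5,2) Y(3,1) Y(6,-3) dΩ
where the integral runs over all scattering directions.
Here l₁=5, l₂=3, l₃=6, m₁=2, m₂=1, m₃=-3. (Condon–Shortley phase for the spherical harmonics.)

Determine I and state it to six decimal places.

m-sum 0 ✓  L=14 even ✓  2≤6≤8 ✓
Π(2lᵢ+1) = 11×7×13 = 1001
triangle coeff Δ(5,3,6) = 1/675675
Σ_t [0,2]: t=0:+1/8640 t=1:−1/2304 t=2:+1/8640 = -7/34560
(3j)²=7/429 [(5 3 6; 0 0 0)], sign=-1
Σ_t [0,2]: t=0:+1/34560 t=1:−1/8640 t=2:+1/40320 = -1/16128
(3j)²=18/1001 [(5 3 6; 2 1 -3)], sign=+1
⇒ 4πI² = 42/143
I = (-1)√(42/143/(4π)) = -0.15288036

-0.152880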